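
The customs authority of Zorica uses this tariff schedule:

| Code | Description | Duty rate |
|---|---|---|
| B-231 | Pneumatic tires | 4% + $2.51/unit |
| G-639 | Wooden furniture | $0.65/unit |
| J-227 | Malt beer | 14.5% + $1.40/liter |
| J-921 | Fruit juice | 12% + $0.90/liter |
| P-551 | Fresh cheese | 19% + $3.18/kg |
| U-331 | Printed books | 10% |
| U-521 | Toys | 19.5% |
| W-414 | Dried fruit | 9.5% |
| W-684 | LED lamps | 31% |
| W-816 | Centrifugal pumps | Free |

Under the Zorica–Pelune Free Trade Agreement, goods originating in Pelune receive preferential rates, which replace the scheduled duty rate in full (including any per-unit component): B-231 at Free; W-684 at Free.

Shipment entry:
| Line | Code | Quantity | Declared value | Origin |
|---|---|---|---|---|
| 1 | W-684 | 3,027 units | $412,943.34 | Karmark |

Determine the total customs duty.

Line 1 (W-684, Karmark, 3,027 units, $412,943.34):
Base rate for W-684 is 31%.
W-684 has an FTA preferential rate, but origin Karmark is not Pelune; base rate stands.
Duty = $412,943.34 × 31% = $128,012.44.

$128,012.44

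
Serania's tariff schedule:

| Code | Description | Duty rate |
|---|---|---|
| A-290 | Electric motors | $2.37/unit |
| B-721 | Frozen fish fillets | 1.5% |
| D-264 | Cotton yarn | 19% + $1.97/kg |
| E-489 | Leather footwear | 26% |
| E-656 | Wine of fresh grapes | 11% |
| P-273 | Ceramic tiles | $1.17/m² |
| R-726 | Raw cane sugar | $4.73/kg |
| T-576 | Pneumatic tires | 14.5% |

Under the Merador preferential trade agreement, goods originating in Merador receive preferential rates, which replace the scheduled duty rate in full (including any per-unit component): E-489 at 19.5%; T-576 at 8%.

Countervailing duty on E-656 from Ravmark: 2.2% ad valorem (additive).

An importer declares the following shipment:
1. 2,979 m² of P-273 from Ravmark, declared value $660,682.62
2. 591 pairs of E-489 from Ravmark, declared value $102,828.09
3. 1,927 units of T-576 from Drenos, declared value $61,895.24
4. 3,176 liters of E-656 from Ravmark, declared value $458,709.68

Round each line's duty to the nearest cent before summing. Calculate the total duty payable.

Line 1 (P-273, Ravmark, 2,979 m², $660,682.62):
Base rate for P-273 is $1.17/m².
Duty = 2,979 × $1.17 = $3,485.43.
Line 2 (E-489, Ravmark, 591 pairs, $102,828.09):
Base rate for E-489 is 26%.
E-489 has an FTA preferential rate, but origin Ravmark is not Merador; base rate stands.
Duty = $102,828.09 × 26% = $26,735.30.
Line 3 (T-576, Drenos, 1,927 units, $61,895.24):
Base rate for T-576 is 14.5%.
T-576 has an FTA preferential rate, but origin Drenos is not Merador; base rate stands.
Duty = $61,895.24 × 14.5% = $8,974.81.
Line 4 (E-656, Ravmark, 3,176 liters, $458,709.68):
Base rate for E-656 is 11%.
Additional duty on E-656 from Ravmark: +2.2%. Applied ad valorem rate: 11% + 2.2% = 13.2%.
Duty = $458,709.68 × 13.2% = $60,549.68.
Total = $3,485.43 + $26,735.30 + $8,974.81 + $60,549.68 = $99,745.22.

$99,745.22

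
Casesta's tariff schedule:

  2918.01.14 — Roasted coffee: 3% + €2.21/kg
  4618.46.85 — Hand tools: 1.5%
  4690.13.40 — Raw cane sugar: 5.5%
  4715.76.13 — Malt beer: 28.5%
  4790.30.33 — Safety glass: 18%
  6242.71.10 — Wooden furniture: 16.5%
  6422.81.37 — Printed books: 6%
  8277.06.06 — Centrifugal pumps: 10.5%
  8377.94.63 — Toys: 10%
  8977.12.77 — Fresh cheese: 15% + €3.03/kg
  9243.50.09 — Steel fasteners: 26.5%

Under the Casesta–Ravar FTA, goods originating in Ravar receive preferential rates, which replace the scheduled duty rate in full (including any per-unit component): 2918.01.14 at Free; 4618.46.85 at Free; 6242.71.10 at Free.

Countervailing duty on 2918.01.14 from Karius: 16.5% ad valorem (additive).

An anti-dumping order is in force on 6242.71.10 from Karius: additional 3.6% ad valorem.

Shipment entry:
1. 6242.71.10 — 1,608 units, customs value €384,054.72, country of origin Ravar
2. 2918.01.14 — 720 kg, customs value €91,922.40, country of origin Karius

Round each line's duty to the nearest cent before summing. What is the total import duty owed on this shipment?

Line 1 (6242.71.10, Ravar, 1,608 units, €384,054.72):
Base rate for 6242.71.10 is 16.5%.
Origin Ravar qualifies under the Casesta–Ravar agreement and 6242.71.10 is covered: preferential rate Free applies instead.
The additional-duty order on 6242.71.10 targets Karius, not Ravar; it does not apply.
Duty = €384,054.72 × 0% = €0.00.
Line 2 (2918.01.14, Karius, 720 kg, €91,922.40):
Base rate for 2918.01.14 is 3% + €2.21/kg.
2918.01.14 has an FTA preferential rate, but origin Karius is not Ravar; base rate stands.
Additional duty on 2918.01.14 from Karius: +16.5%. Applied ad valorem rate: 3% + 16.5% = 19.5%.
Duty = €91,922.40 × 19.5% + 720 × €2.21 = €19,516.07.
Total = €0.00 + €19,516.07 = €19,516.07.

€19,516.07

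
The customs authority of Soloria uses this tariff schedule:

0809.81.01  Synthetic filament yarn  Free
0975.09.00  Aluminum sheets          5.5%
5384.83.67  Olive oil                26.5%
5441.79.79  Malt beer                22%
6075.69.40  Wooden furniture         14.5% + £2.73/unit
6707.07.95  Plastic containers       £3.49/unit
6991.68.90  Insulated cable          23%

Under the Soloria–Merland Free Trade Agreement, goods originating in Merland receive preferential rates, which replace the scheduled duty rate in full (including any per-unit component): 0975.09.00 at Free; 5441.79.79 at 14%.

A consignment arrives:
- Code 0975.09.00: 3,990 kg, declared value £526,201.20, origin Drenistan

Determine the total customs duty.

Line 1 (0975.09.00, Drenistan, 3,990 kg, £526,201.20):
Base rate for 0975.09.00 is 5.5%.
0975.09.00 has an FTA preferential rate, but origin Drenistan is not Merland; base rate stands.
Duty = £526,201.20 × 5.5% = £28,941.07.

£28,941.07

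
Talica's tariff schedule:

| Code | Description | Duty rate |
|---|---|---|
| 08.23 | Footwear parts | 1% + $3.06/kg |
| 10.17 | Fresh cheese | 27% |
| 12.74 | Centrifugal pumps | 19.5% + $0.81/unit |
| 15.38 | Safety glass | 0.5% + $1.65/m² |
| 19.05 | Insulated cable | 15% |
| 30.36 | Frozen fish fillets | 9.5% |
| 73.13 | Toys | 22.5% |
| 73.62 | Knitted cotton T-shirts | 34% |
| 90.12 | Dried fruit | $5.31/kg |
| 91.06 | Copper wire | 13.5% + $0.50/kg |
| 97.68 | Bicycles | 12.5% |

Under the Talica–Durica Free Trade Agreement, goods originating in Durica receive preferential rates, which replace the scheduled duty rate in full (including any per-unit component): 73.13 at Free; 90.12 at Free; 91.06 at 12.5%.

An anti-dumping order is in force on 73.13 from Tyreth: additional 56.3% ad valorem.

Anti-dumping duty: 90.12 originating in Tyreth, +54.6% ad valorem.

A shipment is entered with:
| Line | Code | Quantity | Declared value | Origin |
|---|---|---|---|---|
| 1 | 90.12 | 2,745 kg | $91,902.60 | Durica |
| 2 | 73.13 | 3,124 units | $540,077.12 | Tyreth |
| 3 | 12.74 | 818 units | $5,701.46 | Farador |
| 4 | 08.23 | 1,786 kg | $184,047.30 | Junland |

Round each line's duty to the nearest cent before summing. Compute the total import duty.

Line 1 (90.12, Durica, 2,745 kg, $91,902.60):
Base rate for 90.12 is $5.31/kg.
Origin Durica qualifies under the Talica–Durica agreement and 90.12 is covered: preferential rate Free applies instead.
The additional-duty order on 90.12 targets Tyreth, not Durica; it does not apply.
Duty = $91,902.60 × 0% = $0.00.
Line 2 (73.13, Tyreth, 3,124 units, $540,077.12):
Base rate for 73.13 is 22.5%.
73.13 has an FTA preferential rate, but origin Tyreth is not Durica; base rate stands.
Additional duty on 73.13 from Tyreth: +56.3%. Applied ad valorem rate: 22.5% + 56.3% = 78.8%.
Duty = $540,077.12 × 78.8% = $425,580.77.
Line 3 (12.74, Farador, 818 units, $5,701.46):
Base rate for 12.74 is 19.5% + $0.81/unit.
Duty = $5,701.46 × 19.5% + 818 × $0.81 = $1,774.36.
Line 4 (08.23, Junland, 1,786 kg, $184,047.30):
Base rate for 08.23 is 1% + $3.06/kg.
Duty = $184,047.30 × 1% + 1,786 × $3.06 = $7,305.63.
Total = $0.00 + $425,580.77 + $1,774.36 + $7,305.63 = $434,660.76.

$434,660.76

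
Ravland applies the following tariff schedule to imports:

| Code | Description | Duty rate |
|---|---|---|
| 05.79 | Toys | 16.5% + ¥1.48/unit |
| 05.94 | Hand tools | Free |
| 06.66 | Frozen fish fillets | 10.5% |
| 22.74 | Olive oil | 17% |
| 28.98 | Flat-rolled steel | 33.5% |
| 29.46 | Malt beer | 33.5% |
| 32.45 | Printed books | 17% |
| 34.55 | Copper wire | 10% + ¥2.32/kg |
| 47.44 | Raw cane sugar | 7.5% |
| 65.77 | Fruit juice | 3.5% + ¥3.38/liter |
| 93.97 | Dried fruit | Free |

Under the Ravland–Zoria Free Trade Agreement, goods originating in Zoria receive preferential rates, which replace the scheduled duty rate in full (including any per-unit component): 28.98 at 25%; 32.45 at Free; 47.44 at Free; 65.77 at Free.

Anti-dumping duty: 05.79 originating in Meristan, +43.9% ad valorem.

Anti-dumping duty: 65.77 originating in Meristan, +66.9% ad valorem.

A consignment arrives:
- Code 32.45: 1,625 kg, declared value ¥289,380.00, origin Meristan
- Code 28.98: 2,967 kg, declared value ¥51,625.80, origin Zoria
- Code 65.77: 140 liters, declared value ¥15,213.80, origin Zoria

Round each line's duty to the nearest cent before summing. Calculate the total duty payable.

¥62,101.05

Line 1 (32.45, Meristan, 1,625 kg, ¥289,380.00):
Base rate for 32.45 is 17%.
32.45 has an FTA preferential rate, but origin Meristan is not Zoria; base rate stands.
Duty = ¥289,380.00 × 17% = ¥49,194.60.
Line 2 (28.98, Zoria, 2,967 kg, ¥51,625.80):
Base rate for 28.98 is 33.5%.
Origin Zoria qualifies under the Ravland–Zoria agreement and 28.98 is covered: preferential rate 25% applies instead.
Duty = ¥51,625.80 × 25% = ¥12,906.45.
Line 3 (65.77, Zoria, 140 liters, ¥15,213.80):
Base rate for 65.77 is 3.5% + ¥3.38/liter.
Origin Zoria qualifies under the Ravland–Zoria agreement and 65.77 is covered: preferential rate Free applies instead.
The additional-duty order on 65.77 targets Meristan, not Zoria; it does not apply.
Duty = ¥15,213.80 × 0% = ¥0.00.
Total = ¥49,194.60 + ¥12,906.45 + ¥0.00 = ¥62,101.05.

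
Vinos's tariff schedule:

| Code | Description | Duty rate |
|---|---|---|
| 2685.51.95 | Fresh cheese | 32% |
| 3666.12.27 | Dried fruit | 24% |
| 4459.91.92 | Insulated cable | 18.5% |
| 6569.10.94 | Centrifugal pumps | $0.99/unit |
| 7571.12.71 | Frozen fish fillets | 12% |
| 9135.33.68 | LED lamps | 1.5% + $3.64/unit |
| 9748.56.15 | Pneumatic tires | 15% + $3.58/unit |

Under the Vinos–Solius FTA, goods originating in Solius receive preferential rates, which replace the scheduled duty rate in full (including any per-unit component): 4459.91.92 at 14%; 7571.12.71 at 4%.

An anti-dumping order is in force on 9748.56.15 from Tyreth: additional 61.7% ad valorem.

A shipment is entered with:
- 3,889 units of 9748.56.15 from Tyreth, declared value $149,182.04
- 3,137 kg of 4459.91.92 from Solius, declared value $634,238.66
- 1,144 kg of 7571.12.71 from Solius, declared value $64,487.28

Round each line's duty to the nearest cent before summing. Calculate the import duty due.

Line 1 (9748.56.15, Tyreth, 3,889 units, $149,182.04):
Base rate for 9748.56.15 is 15% + $3.58/unit.
Additional duty on 9748.56.15 from Tyreth: +61.7%. Applied ad valorem rate: 15% + 61.7% = 76.7%.
Duty = $149,182.04 × 76.7% + 3,889 × $3.58 = $128,345.24.
Line 2 (4459.91.92, Solius, 3,137 kg, $634,238.66):
Base rate for 4459.91.92 is 18.5%.
Origin Solius qualifies under the Vinos–Solius agreement and 4459.91.92 is covered: preferential rate 14% applies instead.
Duty = $634,238.66 × 14% = $88,793.41.
Line 3 (7571.12.71, Solius, 1,144 kg, $64,487.28):
Base rate for 7571.12.71 is 12%.
Origin Solius qualifies under the Vinos–Solius agreement and 7571.12.71 is covered: preferential rate 4% applies instead.
Duty = $64,487.28 × 4% = $2,579.49.
Total = $128,345.24 + $88,793.41 + $2,579.49 = $219,718.14.

$219,718.14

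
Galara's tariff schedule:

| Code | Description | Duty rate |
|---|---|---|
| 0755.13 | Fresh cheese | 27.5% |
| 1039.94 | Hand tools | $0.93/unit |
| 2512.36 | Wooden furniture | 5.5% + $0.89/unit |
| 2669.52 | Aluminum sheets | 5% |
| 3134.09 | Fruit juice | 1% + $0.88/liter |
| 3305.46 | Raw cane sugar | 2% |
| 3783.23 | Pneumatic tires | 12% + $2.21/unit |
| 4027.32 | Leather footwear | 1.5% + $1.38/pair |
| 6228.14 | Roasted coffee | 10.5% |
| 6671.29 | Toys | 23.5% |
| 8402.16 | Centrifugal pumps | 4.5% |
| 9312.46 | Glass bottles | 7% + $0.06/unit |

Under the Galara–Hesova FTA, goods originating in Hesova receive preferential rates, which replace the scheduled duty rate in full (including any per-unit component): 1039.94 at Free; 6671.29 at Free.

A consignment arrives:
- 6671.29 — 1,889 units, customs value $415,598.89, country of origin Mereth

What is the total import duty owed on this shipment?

$97,665.74

Line 1 (6671.29, Mereth, 1,889 units, $415,598.89):
Base rate for 6671.29 is 23.5%.
6671.29 has an FTA preferential rate, but origin Mereth is not Hesova; base rate stands.
Duty = $415,598.89 × 23.5% = $97,665.74.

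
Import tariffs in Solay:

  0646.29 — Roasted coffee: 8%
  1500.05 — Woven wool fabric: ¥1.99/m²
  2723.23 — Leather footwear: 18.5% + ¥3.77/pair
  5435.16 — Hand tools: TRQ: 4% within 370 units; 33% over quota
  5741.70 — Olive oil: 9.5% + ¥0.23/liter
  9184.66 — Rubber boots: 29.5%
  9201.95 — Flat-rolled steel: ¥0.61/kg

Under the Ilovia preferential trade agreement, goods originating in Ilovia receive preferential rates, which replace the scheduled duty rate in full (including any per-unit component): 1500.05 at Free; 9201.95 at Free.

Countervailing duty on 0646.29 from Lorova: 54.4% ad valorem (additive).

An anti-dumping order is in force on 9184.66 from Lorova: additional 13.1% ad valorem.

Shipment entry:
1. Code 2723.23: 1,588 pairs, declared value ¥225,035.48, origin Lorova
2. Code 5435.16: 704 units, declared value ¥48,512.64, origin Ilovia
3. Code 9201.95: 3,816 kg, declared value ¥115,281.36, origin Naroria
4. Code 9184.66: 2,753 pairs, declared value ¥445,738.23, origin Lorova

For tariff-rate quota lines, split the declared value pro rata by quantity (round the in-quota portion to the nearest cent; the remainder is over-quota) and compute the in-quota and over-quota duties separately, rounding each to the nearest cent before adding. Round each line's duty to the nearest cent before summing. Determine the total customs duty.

¥248,445.70

Line 1 (2723.23, Lorova, 1,588 pairs, ¥225,035.48):
Base rate for 2723.23 is 18.5% + ¥3.77/pair.
Duty = ¥225,035.48 × 18.5% + 1,588 × ¥3.77 = ¥47,618.32.
Line 2 (5435.16, Ilovia, 704 units, ¥48,512.64):
Code 5435.16 is under a tariff-rate quota (threshold 370 units). In-quota: 370 units at 4%; over-quota: 334 units at 33%.
Pro-rata value split: in-quota = ¥48,512.64 × 370/704 = ¥25,496.70; over-quota = ¥48,512.64 − ¥25,496.70 = ¥23,015.94.
In-quota duty = ¥25,496.70 × 4% = ¥1,019.87. Over-quota duty = ¥23,015.94 × 33% = ¥7,595.26.
Line duty = ¥1,019.87 + ¥7,595.26 = ¥8,615.13.
Line 3 (9201.95, Naroria, 3,816 kg, ¥115,281.36):
Base rate for 9201.95 is ¥0.61/kg.
9201.95 has an FTA preferential rate, but origin Naroria is not Ilovia; base rate stands.
Duty = 3,816 × ¥0.61 = ¥2,327.76.
Line 4 (9184.66, Lorova, 2,753 pairs, ¥445,738.23):
Base rate for 9184.66 is 29.5%.
Additional duty on 9184.66 from Lorova: +13.1%. Applied ad valorem rate: 29.5% + 13.1% = 42.6%.
Duty = ¥445,738.23 × 42.6% = ¥189,884.49.
Total = ¥47,618.32 + ¥8,615.13 + ¥2,327.76 + ¥189,884.49 = ¥248,445.70.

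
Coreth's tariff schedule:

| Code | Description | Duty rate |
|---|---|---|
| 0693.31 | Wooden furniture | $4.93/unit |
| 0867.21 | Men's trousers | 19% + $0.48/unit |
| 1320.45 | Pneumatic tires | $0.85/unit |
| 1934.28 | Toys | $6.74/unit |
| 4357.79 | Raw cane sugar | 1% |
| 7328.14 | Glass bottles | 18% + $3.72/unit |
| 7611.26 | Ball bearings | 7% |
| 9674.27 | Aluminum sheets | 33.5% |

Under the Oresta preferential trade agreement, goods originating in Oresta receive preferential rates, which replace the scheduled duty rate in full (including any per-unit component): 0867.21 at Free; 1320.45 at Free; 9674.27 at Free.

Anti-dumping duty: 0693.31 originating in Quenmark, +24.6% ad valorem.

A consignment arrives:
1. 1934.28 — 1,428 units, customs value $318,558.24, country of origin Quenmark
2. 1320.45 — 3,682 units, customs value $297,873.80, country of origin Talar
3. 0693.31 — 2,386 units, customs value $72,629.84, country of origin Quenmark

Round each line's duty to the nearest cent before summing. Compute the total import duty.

Line 1 (1934.28, Quenmark, 1,428 units, $318,558.24):
Base rate for 1934.28 is $6.74/unit.
Duty = 1,428 × $6.74 = $9,624.72.
Line 2 (1320.45, Talar, 3,682 units, $297,873.80):
Base rate for 1320.45 is $0.85/unit.
1320.45 has an FTA preferential rate, but origin Talar is not Oresta; base rate stands.
Duty = 3,682 × $0.85 = $3,129.70.
Line 3 (0693.31, Quenmark, 2,386 units, $72,629.84):
Base rate for 0693.31 is $4.93/unit.
Additional duty on 0693.31 from Quenmark: +24.6% ad valorem. Applied ad valorem rate = 24.6%.
Duty = $72,629.84 × 24.6% + 2,386 × $4.93 = $29,629.92.
Total = $9,624.72 + $3,129.70 + $29,629.92 = $42,384.34.

$42,384.34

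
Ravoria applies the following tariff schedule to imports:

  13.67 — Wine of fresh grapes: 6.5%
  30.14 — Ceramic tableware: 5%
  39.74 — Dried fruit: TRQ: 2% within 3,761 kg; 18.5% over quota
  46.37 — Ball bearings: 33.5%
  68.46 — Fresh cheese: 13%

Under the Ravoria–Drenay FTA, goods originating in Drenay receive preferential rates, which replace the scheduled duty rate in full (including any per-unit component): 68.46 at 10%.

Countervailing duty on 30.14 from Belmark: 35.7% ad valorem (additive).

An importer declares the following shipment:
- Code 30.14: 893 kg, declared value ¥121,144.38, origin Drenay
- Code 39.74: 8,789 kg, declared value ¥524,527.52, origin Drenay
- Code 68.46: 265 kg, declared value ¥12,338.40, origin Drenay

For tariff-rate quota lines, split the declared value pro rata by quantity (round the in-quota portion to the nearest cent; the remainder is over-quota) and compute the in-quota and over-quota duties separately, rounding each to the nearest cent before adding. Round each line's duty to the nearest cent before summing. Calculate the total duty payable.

Line 1 (30.14, Drenay, 893 kg, ¥121,144.38):
Base rate for 30.14 is 5%.
Origin Drenay is the FTA partner but 30.14 is not on the preference list; base rate stands.
The additional-duty order on 30.14 targets Belmark, not Drenay; it does not apply.
Duty = ¥121,144.38 × 5% = ¥6,057.22.
Line 2 (39.74, Drenay, 8,789 kg, ¥524,527.52):
Code 39.74 is under a tariff-rate quota (threshold 3,761 kg). In-quota: 3,761 kg at 2%; over-quota: 5,028 kg at 18.5%.
Pro-rata value split: in-quota = ¥524,527.52 × 3,761/8,789 = ¥224,456.48; over-quota = ¥524,527.52 − ¥224,456.48 = ¥300,071.04.
In-quota duty = ¥224,456.48 × 2% = ¥4,489.13. Over-quota duty = ¥300,071.04 × 18.5% = ¥55,513.14.
Line duty = ¥4,489.13 + ¥55,513.14 = ¥60,002.27.
Line 3 (68.46, Drenay, 265 kg, ¥12,338.40):
Base rate for 68.46 is 13%.
Origin Drenay qualifies under the Ravoria–Drenay agreement and 68.46 is covered: preferential rate 10% applies instead.
Duty = ¥12,338.40 × 10% = ¥1,233.84.
Total = ¥6,057.22 + ¥60,002.27 + ¥1,233.84 = ¥67,293.33.

¥67,293.33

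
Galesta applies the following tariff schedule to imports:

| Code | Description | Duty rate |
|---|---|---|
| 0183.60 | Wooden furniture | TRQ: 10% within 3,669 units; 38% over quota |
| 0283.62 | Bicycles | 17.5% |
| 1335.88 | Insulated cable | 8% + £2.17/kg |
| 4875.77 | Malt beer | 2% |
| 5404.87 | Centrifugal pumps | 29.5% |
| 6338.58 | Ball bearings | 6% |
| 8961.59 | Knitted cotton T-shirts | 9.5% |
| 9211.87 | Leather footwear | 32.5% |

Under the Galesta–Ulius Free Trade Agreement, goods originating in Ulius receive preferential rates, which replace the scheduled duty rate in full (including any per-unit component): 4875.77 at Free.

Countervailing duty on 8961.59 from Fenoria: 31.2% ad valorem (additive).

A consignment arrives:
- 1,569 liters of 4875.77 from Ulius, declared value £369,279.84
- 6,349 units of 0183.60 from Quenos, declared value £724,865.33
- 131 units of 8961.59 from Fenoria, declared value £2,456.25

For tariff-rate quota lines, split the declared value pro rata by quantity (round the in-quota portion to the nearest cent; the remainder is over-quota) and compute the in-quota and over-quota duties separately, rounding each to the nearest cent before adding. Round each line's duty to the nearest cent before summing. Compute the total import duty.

Line 1 (4875.77, Ulius, 1,569 liters, £369,279.84):
Base rate for 4875.77 is 2%.
Origin Ulius qualifies under the Galesta–Ulius agreement and 4875.77 is covered: preferential rate Free applies instead.
Duty = £369,279.84 × 0% = £0.00.
Line 2 (0183.60, Quenos, 6,349 units, £724,865.33):
Code 0183.60 is under a tariff-rate quota (threshold 3,669 units). In-quota: 3,669 units at 10%; over-quota: 2,680 units at 38%.
Pro-rata value split: in-quota = £724,865.33 × 3,669/6,349 = £418,889.73; over-quota = £724,865.33 − £418,889.73 = £305,975.60.
In-quota duty = £418,889.73 × 10% = £41,888.97. Over-quota duty = £305,975.60 × 38% = £116,270.73.
Line duty = £41,888.97 + £116,270.73 = £158,159.70.
Line 3 (8961.59, Fenoria, 131 units, £2,456.25):
Base rate for 8961.59 is 9.5%.
Additional duty on 8961.59 from Fenoria: +31.2%. Applied ad valorem rate: 9.5% + 31.2% = 40.7%.
Duty = £2,456.25 × 40.7% = £999.69.
Total = £0.00 + £158,159.70 + £999.69 = £159,159.39.

£159,159.39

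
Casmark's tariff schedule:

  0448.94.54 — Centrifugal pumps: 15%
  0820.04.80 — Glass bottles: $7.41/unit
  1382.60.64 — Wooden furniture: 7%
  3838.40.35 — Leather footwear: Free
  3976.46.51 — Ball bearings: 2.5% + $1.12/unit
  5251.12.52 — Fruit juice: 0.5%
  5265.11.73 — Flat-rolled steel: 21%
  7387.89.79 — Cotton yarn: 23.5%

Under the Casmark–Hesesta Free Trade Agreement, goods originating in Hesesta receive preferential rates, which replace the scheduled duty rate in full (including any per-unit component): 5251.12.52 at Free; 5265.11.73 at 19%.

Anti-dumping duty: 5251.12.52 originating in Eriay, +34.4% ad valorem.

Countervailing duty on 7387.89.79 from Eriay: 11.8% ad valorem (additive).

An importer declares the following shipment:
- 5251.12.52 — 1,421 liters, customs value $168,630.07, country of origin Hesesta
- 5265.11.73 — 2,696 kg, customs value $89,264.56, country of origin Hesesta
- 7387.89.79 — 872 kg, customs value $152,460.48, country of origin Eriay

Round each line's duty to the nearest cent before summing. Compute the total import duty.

Line 1 (5251.12.52, Hesesta, 1,421 liters, $168,630.07):
Base rate for 5251.12.52 is 0.5%.
Origin Hesesta qualifies under the Casmark–Hesesta agreement and 5251.12.52 is covered: preferential rate Free applies instead.
The additional-duty order on 5251.12.52 targets Eriay, not Hesesta; it does not apply.
Duty = $168,630.07 × 0% = $0.00.
Line 2 (5265.11.73, Hesesta, 2,696 kg, $89,264.56):
Base rate for 5265.11.73 is 21%.
Origin Hesesta qualifies under the Casmark–Hesesta agreement and 5265.11.73 is covered: preferential rate 19% applies instead.
Duty = $89,264.56 × 19% = $16,960.27.
Line 3 (7387.89.79, Eriay, 872 kg, $152,460.48):
Base rate for 7387.89.79 is 23.5%.
Additional duty on 7387.89.79 from Eriay: +11.8%. Applied ad valorem rate: 23.5% + 11.8% = 35.3%.
Duty = $152,460.48 × 35.3% = $53,818.55.
Total = $0.00 + $16,960.27 + $53,818.55 = $70,778.82.

$70,778.82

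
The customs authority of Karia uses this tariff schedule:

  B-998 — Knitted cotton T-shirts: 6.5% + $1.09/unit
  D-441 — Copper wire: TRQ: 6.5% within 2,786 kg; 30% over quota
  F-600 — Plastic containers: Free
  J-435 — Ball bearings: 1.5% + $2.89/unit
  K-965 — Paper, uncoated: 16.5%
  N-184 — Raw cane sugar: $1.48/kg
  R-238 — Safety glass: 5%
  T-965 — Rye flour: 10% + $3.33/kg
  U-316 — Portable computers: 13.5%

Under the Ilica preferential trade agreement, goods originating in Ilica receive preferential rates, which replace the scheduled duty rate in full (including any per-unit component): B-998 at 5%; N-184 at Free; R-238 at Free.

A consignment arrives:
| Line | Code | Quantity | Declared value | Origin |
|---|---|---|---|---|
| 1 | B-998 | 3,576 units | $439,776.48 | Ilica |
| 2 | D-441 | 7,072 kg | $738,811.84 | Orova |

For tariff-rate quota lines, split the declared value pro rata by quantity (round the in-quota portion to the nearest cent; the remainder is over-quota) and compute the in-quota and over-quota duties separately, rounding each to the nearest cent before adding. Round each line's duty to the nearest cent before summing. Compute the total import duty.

Line 1 (B-998, Ilica, 3,576 units, $439,776.48):
Base rate for B-998 is 6.5% + $1.09/unit.
Origin Ilica qualifies under the Karia–Ilica agreement and B-998 is covered: preferential rate 5% applies instead.
Duty = $439,776.48 × 5% = $21,988.82.
Line 2 (D-441, Orova, 7,072 kg, $738,811.84):
Code D-441 is under a tariff-rate quota (threshold 2,786 kg). In-quota: 2,786 kg at 6.5%; over-quota: 4,286 kg at 30%.
Pro-rata value split: in-quota = $738,811.84 × 2,786/7,072 = $291,053.42; over-quota = $738,811.84 − $291,053.42 = $447,758.42.
In-quota duty = $291,053.42 × 6.5% = $18,918.47. Over-quota duty = $447,758.42 × 30% = $134,327.53.
Line duty = $18,918.47 + $134,327.53 = $153,246.00.
Total = $21,988.82 + $153,246.00 = $175,234.82.

$175,234.82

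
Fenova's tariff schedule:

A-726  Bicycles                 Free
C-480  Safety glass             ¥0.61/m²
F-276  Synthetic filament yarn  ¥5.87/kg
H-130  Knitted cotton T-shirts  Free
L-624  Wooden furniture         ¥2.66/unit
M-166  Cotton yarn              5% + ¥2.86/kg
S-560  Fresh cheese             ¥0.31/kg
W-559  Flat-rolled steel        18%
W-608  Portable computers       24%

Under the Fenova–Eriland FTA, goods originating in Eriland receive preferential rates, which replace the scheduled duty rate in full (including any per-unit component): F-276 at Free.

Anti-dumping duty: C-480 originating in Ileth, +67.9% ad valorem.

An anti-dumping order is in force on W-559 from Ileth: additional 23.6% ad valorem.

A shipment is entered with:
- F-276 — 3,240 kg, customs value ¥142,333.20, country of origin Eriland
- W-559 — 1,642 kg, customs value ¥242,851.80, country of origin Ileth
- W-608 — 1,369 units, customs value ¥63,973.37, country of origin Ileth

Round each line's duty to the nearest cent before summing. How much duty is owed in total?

¥116,379.96

Line 1 (F-276, Eriland, 3,240 kg, ¥142,333.20):
Base rate for F-276 is ¥5.87/kg.
Origin Eriland qualifies under the Fenova–Eriland agreement and F-276 is covered: preferential rate Free applies instead.
Duty = ¥142,333.20 × 0% = ¥0.00.
Line 2 (W-559, Ileth, 1,642 kg, ¥242,851.80):
Base rate for W-559 is 18%.
Additional duty on W-559 from Ileth: +23.6%. Applied ad valorem rate: 18% + 23.6% = 41.6%.
Duty = ¥242,851.80 × 41.6% = ¥101,026.35.
Line 3 (W-608, Ileth, 1,369 units, ¥63,973.37):
Base rate for W-608 is 24%.
Duty = ¥63,973.37 × 24% = ¥15,353.61.
Total = ¥0.00 + ¥101,026.35 + ¥15,353.61 = ¥116,379.96.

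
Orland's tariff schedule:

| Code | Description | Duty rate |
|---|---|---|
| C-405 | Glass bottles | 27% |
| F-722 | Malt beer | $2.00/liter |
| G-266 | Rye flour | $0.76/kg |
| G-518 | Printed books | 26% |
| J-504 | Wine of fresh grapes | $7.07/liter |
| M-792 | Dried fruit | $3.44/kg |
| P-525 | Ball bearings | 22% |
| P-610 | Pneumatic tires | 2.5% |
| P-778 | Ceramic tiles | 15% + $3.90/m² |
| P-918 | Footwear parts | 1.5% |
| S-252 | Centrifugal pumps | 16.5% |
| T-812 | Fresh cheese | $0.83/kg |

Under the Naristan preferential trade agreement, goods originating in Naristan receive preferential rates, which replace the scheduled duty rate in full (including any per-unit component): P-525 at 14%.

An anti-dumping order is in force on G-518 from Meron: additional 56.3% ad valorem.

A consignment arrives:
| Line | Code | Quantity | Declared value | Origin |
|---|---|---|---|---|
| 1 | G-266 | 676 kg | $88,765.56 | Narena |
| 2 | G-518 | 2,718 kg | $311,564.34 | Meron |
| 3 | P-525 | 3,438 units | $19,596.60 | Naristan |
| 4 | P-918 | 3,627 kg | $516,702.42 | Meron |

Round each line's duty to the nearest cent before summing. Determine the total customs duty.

$267,425.27

Line 1 (G-266, Narena, 676 kg, $88,765.56):
Base rate for G-266 is $0.76/kg.
Duty = 676 × $0.76 = $513.76.
Line 2 (G-518, Meron, 2,718 kg, $311,564.34):
Base rate for G-518 is 26%.
Additional duty on G-518 from Meron: +56.3%. Applied ad valorem rate: 26% + 56.3% = 82.3%.
Duty = $311,564.34 × 82.3% = $256,417.45.
Line 3 (P-525, Naristan, 3,438 units, $19,596.60):
Base rate for P-525 is 22%.
Origin Naristan qualifies under the Orland–Naristan agreement and P-525 is covered: preferential rate 14% applies instead.
Duty = $19,596.60 × 14% = $2,743.52.
Line 4 (P-918, Meron, 3,627 kg, $516,702.42):
Base rate for P-918 is 1.5%.
Duty = $516,702.42 × 1.5% = $7,750.54.
Total = $513.76 + $256,417.45 + $2,743.52 + $7,750.54 = $267,425.27.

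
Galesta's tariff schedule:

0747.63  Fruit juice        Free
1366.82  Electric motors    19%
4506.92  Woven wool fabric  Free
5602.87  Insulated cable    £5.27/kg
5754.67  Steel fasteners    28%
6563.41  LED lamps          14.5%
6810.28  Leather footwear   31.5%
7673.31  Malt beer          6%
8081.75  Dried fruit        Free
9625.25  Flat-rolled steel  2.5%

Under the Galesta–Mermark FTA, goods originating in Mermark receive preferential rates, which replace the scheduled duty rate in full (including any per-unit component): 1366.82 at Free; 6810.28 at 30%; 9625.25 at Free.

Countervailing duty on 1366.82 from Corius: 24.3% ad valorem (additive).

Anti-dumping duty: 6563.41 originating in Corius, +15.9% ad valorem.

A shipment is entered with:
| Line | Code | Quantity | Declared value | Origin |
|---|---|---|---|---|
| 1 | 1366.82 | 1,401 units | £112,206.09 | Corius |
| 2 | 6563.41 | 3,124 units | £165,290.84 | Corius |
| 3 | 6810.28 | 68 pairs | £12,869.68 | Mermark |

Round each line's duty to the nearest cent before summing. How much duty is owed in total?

£102,694.56

Line 1 (1366.82, Corius, 1,401 units, £112,206.09):
Base rate for 1366.82 is 19%.
1366.82 has an FTA preferential rate, but origin Corius is not Mermark; base rate stands.
Additional duty on 1366.82 from Corius: +24.3%. Applied ad valorem rate: 19% + 24.3% = 43.3%.
Duty = £112,206.09 × 43.3% = £48,585.24.
Line 2 (6563.41, Corius, 3,124 units, £165,290.84):
Base rate for 6563.41 is 14.5%.
Additional duty on 6563.41 from Corius: +15.9%. Applied ad valorem rate: 14.5% + 15.9% = 30.4%.
Duty = £165,290.84 × 30.4% = £50,248.42.
Line 3 (6810.28, Mermark, 68 pairs, £12,869.68):
Base rate for 6810.28 is 31.5%.
Origin Mermark qualifies under the Galesta–Mermark agreement and 6810.28 is covered: preferential rate 30% applies instead.
Duty = £12,869.68 × 30% = £3,860.90.
Total = £48,585.24 + £50,248.42 + £3,860.90 = £102,694.56.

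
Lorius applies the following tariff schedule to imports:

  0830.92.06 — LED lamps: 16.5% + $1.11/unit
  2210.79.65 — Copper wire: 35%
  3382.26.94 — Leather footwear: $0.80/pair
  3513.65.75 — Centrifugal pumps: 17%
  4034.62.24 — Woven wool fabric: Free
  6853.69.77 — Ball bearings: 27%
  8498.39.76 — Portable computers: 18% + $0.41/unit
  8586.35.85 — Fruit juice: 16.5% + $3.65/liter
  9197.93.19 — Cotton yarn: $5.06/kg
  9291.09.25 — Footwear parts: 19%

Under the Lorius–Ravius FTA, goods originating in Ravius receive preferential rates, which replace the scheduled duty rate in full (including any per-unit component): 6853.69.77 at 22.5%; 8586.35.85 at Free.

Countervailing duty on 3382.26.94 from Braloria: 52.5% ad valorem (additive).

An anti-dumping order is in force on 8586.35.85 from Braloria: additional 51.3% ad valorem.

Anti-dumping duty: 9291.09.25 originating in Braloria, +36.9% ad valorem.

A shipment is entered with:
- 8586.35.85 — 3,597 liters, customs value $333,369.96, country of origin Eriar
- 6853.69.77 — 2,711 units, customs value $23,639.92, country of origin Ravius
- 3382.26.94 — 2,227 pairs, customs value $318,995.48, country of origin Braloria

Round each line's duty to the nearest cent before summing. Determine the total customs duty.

$242,708.30

Line 1 (8586.35.85, Eriar, 3,597 liters, $333,369.96):
Base rate for 8586.35.85 is 16.5% + $3.65/liter.
8586.35.85 has an FTA preferential rate, but origin Eriar is not Ravius; base rate stands.
The additional-duty order on 8586.35.85 targets Braloria, not Eriar; it does not apply.
Duty = $333,369.96 × 16.5% + 3,597 × $3.65 = $68,135.09.
Line 2 (6853.69.77, Ravius, 2,711 units, $23,639.92):
Base rate for 6853.69.77 is 27%.
Origin Ravius qualifies under the Lorius–Ravius agreement and 6853.69.77 is covered: preferential rate 22.5% applies instead.
Duty = $23,639.92 × 22.5% = $5,318.98.
Line 3 (3382.26.94, Braloria, 2,227 pairs, $318,995.48):
Base rate for 3382.26.94 is $0.80/pair.
Additional duty on 3382.26.94 from Braloria: +52.5% ad valorem. Applied ad valorem rate = 52.5%.
Duty = $318,995.48 × 52.5% + 2,227 × $0.80 = $169,254.23.
Total = $68,135.09 + $5,318.98 + $169,254.23 = $242,708.30.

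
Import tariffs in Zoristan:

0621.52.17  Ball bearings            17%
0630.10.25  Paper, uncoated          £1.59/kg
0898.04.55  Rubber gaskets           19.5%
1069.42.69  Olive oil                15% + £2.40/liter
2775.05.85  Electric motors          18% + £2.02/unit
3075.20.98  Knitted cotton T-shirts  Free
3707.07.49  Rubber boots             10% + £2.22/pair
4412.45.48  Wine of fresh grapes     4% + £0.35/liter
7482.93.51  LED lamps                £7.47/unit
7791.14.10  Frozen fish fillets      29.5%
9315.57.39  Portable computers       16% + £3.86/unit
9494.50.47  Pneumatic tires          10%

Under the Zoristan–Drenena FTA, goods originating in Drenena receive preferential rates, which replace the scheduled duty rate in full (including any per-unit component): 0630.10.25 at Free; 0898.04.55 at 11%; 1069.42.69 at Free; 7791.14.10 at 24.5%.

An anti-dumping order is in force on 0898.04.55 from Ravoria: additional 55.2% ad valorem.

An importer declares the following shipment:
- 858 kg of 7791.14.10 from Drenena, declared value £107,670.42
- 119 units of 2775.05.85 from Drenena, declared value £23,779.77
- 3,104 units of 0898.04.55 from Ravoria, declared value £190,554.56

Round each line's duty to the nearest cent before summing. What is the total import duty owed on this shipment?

Line 1 (7791.14.10, Drenena, 858 kg, £107,670.42):
Base rate for 7791.14.10 is 29.5%.
Origin Drenena qualifies under the Zoristan–Drenena agreement and 7791.14.10 is covered: preferential rate 24.5% applies instead.
Duty = £107,670.42 × 24.5% = £26,379.25.
Line 2 (2775.05.85, Drenena, 119 units, £23,779.77):
Base rate for 2775.05.85 is 18% + £2.02/unit.
Origin Drenena is the FTA partner but 2775.05.85 is not on the preference list; base rate stands.
Duty = £23,779.77 × 18% + 119 × £2.02 = £4,520.74.
Line 3 (0898.04.55, Ravoria, 3,104 units, £190,554.56):
Base rate for 0898.04.55 is 19.5%.
0898.04.55 has an FTA preferential rate, but origin Ravoria is not Drenena; base rate stands.
Additional duty on 0898.04.55 from Ravoria: +55.2%. Applied ad valorem rate: 19.5% + 55.2% = 74.7%.
Duty = £190,554.56 × 74.7% = £142,344.26.
Total = £26,379.25 + £4,520.74 + £142,344.26 = £173,244.25.

£173,244.25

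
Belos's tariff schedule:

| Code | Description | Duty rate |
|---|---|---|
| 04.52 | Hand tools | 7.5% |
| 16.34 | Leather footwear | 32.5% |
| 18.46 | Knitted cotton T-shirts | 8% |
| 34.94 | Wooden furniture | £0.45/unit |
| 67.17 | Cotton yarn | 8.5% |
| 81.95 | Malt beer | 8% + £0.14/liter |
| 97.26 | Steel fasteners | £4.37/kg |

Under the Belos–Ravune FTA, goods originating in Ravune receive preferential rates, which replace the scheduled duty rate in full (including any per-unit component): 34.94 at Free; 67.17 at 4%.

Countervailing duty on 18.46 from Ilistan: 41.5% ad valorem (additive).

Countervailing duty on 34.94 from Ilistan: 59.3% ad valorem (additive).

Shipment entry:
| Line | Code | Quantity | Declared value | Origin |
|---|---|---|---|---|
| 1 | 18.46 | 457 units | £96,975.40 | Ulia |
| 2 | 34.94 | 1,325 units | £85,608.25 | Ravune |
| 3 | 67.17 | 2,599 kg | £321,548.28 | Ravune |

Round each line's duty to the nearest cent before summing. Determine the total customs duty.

£20,619.96

Line 1 (18.46, Ulia, 457 units, £96,975.40):
Base rate for 18.46 is 8%.
The additional-duty order on 18.46 targets Ilistan, not Ulia; it does not apply.
Duty = £96,975.40 × 8% = £7,758.03.
Line 2 (34.94, Ravune, 1,325 units, £85,608.25):
Base rate for 34.94 is £0.45/unit.
Origin Ravune qualifies under the Belos–Ravune agreement and 34.94 is covered: preferential rate Free applies instead.
The additional-duty order on 34.94 targets Ilistan, not Ravune; it does not apply.
Duty = £85,608.25 × 0% = £0.00.
Line 3 (67.17, Ravune, 2,599 kg, £321,548.28):
Base rate for 67.17 is 8.5%.
Origin Ravune qualifies under the Belos–Ravune agreement and 67.17 is covered: preferential rate 4% applies instead.
Duty = £321,548.28 × 4% = £12,861.93.
Total = £7,758.03 + £0.00 + £12,861.93 = £20,619.96.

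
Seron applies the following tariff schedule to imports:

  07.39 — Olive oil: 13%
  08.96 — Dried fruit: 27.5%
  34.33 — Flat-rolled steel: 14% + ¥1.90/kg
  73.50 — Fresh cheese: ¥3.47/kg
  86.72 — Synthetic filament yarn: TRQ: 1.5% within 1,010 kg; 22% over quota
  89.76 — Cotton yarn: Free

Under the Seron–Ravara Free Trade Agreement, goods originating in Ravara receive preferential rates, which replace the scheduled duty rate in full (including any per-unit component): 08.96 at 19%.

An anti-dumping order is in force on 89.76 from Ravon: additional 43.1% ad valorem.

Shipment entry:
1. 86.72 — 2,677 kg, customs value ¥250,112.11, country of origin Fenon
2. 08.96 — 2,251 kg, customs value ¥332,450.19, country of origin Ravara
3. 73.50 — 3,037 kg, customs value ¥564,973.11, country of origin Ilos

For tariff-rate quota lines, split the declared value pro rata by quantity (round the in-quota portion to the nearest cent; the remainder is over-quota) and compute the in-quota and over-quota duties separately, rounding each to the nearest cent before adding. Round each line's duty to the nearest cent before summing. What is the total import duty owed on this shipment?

¥109,383.91

Line 1 (86.72, Fenon, 2,677 kg, ¥250,112.11):
Code 86.72 is under a tariff-rate quota (threshold 1,010 kg). In-quota: 1,010 kg at 1.5%; over-quota: 1,667 kg at 22%.
Pro-rata value split: in-quota = ¥250,112.11 × 1,010/2,677 = ¥94,364.30; over-quota = ¥250,112.11 − ¥94,364.30 = ¥155,747.81.
In-quota duty = ¥94,364.30 × 1.5% = ¥1,415.46. Over-quota duty = ¥155,747.81 × 22% = ¥34,264.52.
Line duty = ¥1,415.46 + ¥34,264.52 = ¥35,679.98.
Line 2 (08.96, Ravara, 2,251 kg, ¥332,450.19):
Base rate for 08.96 is 27.5%.
Origin Ravara qualifies under the Seron–Ravara agreement and 08.96 is covered: preferential rate 19% applies instead.
Duty = ¥332,450.19 × 19% = ¥63,165.54.
Line 3 (73.50, Ilos, 3,037 kg, ¥564,973.11):
Base rate for 73.50 is ¥3.47/kg.
Duty = 3,037 × ¥3.47 = ¥10,538.39.
Total = ¥35,679.98 + ¥63,165.54 + ¥10,538.39 = ¥109,383.91.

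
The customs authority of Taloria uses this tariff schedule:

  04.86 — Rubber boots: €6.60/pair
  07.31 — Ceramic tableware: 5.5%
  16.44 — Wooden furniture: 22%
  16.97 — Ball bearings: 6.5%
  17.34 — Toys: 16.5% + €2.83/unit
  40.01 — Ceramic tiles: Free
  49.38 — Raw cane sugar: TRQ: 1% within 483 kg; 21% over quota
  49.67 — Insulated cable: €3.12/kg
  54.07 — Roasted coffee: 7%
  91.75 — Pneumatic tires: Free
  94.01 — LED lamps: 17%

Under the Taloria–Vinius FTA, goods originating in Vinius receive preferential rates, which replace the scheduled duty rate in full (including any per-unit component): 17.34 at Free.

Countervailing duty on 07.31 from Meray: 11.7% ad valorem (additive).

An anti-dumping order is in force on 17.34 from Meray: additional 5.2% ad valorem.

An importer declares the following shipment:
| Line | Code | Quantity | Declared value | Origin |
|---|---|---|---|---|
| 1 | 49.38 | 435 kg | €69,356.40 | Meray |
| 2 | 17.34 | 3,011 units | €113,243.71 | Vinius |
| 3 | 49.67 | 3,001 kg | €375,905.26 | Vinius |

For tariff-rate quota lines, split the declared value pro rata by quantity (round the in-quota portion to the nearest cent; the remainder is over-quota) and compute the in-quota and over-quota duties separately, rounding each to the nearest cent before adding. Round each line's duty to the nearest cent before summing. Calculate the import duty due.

Line 1 (49.38, Meray, 435 kg, €69,356.40):
Code 49.38 is under a tariff-rate quota (threshold 483 kg). Quantity 435 kg is within the quota, so the in-quota rate 1% applies to the full value.
Duty = €69,356.40 × 1% = €693.56.
Line 2 (17.34, Vinius, 3,011 units, €113,243.71):
Base rate for 17.34 is 16.5% + €2.83/unit.
Origin Vinius qualifies under the Taloria–Vinius agreement and 17.34 is covered: preferential rate Free applies instead.
The additional-duty order on 17.34 targets Meray, not Vinius; it does not apply.
Duty = €113,243.71 × 0% = €0.00.
Line 3 (49.67, Vinius, 3,001 kg, €375,905.26):
Base rate for 49.67 is €3.12/kg.
Origin Vinius is the FTA partner but 49.67 is not on the preference list; base rate stands.
Duty = 3,001 × €3.12 = €9,363.12.
Total = €693.56 + €0.00 + €9,363.12 = €10,056.68.

€10,056.68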